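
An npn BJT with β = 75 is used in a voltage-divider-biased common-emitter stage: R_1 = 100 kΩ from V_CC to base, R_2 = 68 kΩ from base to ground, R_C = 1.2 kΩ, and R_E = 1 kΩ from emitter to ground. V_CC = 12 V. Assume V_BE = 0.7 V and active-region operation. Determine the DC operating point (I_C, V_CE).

Thevenize the base divider: V_Th = V_CC·R_2/(R_1+R_2) = 12×68/168 = 4.86 V, R_Th = R_1‖R_2 = 40.5 kΩ.
Base-emitter loop: V_Th = I_B·R_Th + V_BE + (β+1)I_B·R_E, so I_B = (4.86 − 0.7) / (40.5 + 76×1) = 0.0357 mA.
I_C = β·I_B = 75×0.0357 = 2.68 mA, and I_E = (β+1)I_B = 2.71 mA.
V_CE = V_CC − I_C·R_C − I_E·R_E = 12 − 2.68×1.2 − 2.71×1 = 6.08 V.
V_CE = 6.08 V > 0.2 V confirms active-region operation.

I_C ≈ 2.7 mA, V_CE ≈ 6.1 V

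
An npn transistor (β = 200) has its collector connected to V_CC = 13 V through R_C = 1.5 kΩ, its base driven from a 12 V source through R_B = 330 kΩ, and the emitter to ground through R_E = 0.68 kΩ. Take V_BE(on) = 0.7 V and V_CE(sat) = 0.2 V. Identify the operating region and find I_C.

Assume active. Base-emitter loop: I_B = (V_BB − V_BE)/(R_B + (β+1)R_E) = (12 − 0.7)/(330 + 201×0.68) = 0.0242 mA.
I_C = β·I_B = 200×0.0242 = 4.84 mA.
V_CE = V_CC − I_C·R_C − I_E·R_E = 13 − 4.84×1.5 − 4.87×0.68 = 2.43 V > V_CE(sat), so the active-region assumption holds.

active; I_C ≈ 4.8 mA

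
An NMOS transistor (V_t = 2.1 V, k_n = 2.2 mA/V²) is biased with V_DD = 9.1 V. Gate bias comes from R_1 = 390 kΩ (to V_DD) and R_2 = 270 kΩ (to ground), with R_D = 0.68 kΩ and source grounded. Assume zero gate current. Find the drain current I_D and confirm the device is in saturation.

V_G = V_DD·R_2/(R_1+R_2) = 9.1×270/660 = 3.72 V. With the source grounded, V_GS = V_G = 3.72 V.
Assume saturation: I_D = (k_n/2)(V_GS − V_t)² = (2.2/2)×(3.72 − 2.1)² = 1.1×1.62² = 2.9 mA.
V_DS = V_DD − I_D·R_D = 9.1 − 2.9×0.68 = 7.13 V.
Saturation requires V_DS ≥ V_GS − V_t = 1.62 V; 7.13 ≥ 1.62 ✓.

I_D ≈ 2.9 mA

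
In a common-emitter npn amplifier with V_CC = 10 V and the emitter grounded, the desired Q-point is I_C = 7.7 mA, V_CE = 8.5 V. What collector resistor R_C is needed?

R_C ≈ 0.19 kΩ

Collector loop: V_CC = I_C·R_C + V_CE.
R_C = (V_CC − V_CE)/I_C = (10 − 8.5)/7.7 = 0.195 kΩ.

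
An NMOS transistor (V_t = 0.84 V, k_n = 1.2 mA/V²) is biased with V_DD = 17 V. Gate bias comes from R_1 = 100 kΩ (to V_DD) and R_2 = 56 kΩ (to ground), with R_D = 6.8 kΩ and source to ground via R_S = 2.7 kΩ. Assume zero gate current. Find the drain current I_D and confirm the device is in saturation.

I_D ≈ 1.4 mA

V_G = V_DD·R_2/(R_1+R_2) = 17×56/156 = 6.1 V.
Assume saturation: I_D = (k_n/2)(V_GS − V_t)² with V_GS = V_G − I_D·R_S = 6.1 − 2.7·I_D.
Substituting gives 4.37·I_D² − 18.1·I_D + 16.6 = 0, with roots I_D = 1.39 or 2.74 mA.
The root I_D = 2.74 mA gives V_GS = -1.3 V ≤ V_t, so take I_D = 1.39 mA.
Then V_GS = 2.36 V and V_DS = V_DD − I_D(R_D+R_S) = 17 − 1.39×9.5 = 3.83 V.
Saturation requires V_DS ≥ V_GS − V_t = 1.52 V; 3.83 ≥ 1.52 ✓.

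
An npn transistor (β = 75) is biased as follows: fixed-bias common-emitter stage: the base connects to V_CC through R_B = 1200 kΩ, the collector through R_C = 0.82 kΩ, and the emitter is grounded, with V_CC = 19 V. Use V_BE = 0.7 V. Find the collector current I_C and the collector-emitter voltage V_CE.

Base loop: V_CC = I_B·R_B + V_BE, so I_B = (19 − 0.7)/1200 kΩ = 0.0153 mA.
In the active region I_C = β·I_B = 75 × 0.0153 = 1.14 mA.
Collector loop: V_CE = V_CC − I_C·R_C = 19 − 1.14×0.82 = 18.1 V.
Since V_CE = 18.1 V > V_CE(sat) ≈ 0.2 V, the transistor is in the active region as assumed.

I_C ≈ 1.1 mA, V_CE ≈ 18 V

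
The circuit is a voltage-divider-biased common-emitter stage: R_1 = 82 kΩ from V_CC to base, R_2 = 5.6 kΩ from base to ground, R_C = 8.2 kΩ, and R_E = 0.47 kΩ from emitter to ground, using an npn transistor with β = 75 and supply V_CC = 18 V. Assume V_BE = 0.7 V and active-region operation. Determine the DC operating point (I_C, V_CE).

I_C ≈ 0.83 mA, V_CE ≈ 11 V

Thevenize the base divider: V_Th = V_CC·R_2/(R_1+R_2) = 18×5.6/87.6 = 1.15 V, R_Th = R_1‖R_2 = 5.24 kΩ.
Base-emitter loop: V_Th = I_B·R_Th + V_BE + (β+1)I_B·R_E, so I_B = (1.15 − 0.7) / (5.24 + 76×0.47) = 0.011 mA.
I_C = β·I_B = 75×0.011 = 0.825 mA, and I_E = (β+1)I_B = 0.836 mA.
V_CE = V_CC − I_C·R_C − I_E·R_E = 18 − 0.825×8.2 − 0.836×0.47 = 10.8 V.
V_CE = 10.8 V > 0.2 V confirms active-region operation.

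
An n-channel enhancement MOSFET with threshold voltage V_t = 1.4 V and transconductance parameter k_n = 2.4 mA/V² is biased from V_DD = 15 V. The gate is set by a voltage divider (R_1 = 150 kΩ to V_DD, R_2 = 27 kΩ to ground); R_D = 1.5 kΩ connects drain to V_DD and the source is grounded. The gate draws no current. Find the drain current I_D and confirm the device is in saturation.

V_G = V_DD·R_2/(R_1+R_2) = 15×27/177 = 2.29 V. With the source grounded, V_GS = V_G = 2.29 V.
Assume saturation: I_D = (k_n/2)(V_GS − V_t)² = (2.4/2)×(2.29 − 1.4)² = 1.2×0.888² = 0.947 mA.
V_DS = V_DD − I_D·R_D = 15 − 0.947×1.5 = 13.6 V.
Saturation requires V_DS ≥ V_GS − V_t = 0.888 V; 13.6 ≥ 0.888 ✓.

I_D ≈ 0.95 mA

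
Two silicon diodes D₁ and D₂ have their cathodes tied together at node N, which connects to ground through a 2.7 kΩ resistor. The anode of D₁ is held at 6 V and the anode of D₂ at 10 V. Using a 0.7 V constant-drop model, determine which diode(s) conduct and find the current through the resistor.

Only D₂ conducts; I_R ≈ 3.4 mA

Assume both conduct. Then node N would need to be at both 6−0.7 = 5.3 V and 10−0.7 = 9.3 V, which is impossible.
Assume only D₂ conducts: V_N = 10 − 0.7 = 9.3 V, so I_R = 9.3/2.7 = 3.44 mA.
Check D₁: its anode-to-cathode voltage is 6 − 9.3 = -3.3 V < 0.7 V, so it is off. The assumption is consistent.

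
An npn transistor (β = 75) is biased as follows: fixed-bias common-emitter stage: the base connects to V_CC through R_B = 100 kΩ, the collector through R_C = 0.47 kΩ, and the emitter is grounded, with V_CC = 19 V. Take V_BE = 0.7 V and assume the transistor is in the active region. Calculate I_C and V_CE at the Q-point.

Base loop: V_CC = I_B·R_B + V_BE, so I_B = (19 − 0.7)/100 kΩ = 0.183 mA.
In the active region I_C = β·I_B = 75 × 0.183 = 13.7 mA.
Collector loop: V_CE = V_CC − I_C·R_C = 19 − 13.7×0.47 = 12.5 V.
Since V_CE = 12.5 V > V_CE(sat) ≈ 0.2 V, the transistor is in the active region as assumed.

I_C ≈ 14 mA, V_CE ≈ 13 V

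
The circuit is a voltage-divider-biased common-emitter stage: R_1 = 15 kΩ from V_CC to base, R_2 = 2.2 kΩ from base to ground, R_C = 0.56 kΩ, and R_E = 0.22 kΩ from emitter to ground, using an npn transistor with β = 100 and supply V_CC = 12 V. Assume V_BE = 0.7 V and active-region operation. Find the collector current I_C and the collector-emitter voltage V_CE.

I_C ≈ 3.5 mA, V_CE ≈ 9.3 V

Thevenize the base divider: V_Th = V_CC·R_2/(R_1+R_2) = 12×2.2/17.2 = 1.53 V, R_Th = R_1‖R_2 = 1.92 kΩ.
Base-emitter loop: V_Th = I_B·R_Th + V_BE + (β+1)I_B·R_E, so I_B = (1.53 − 0.7) / (1.92 + 101×0.22) = 0.0346 mA.
I_C = β·I_B = 100×0.0346 = 3.46 mA, and I_E = (β+1)I_B = 3.49 mA.
V_CE = V_CC − I_C·R_C − I_E·R_E = 12 − 3.46×0.56 − 3.49×0.22 = 9.29 V.
V_CE = 9.29 V > 0.2 V confirms active-region operation.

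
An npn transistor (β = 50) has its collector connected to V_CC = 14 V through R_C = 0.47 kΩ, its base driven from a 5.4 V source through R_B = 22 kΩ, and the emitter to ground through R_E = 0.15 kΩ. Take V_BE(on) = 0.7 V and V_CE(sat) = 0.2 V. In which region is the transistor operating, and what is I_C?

active; I_C ≈ 7.9 mA

Assume active. Base-emitter loop: I_B = (V_BB − V_BE)/(R_B + (β+1)R_E) = (5.4 − 0.7)/(22 + 51×0.15) = 0.159 mA.
I_C = β·I_B = 50×0.159 = 7.93 mA.
V_CE = V_CC − I_C·R_C − I_E·R_E = 14 − 7.93×0.47 − 8.08×0.15 = 9.06 V > V_CE(sat), so the active-region assumption holds.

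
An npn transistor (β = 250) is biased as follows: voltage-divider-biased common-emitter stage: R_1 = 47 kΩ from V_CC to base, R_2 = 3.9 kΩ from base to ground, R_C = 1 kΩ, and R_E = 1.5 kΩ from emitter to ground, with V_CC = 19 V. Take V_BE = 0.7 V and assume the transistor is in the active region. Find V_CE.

Thevenize the base divider: V_Th = V_CC·R_2/(R_1+R_2) = 19×3.9/50.9 = 1.46 V, R_Th = R_1‖R_2 = 3.6 kΩ.
Base-emitter loop: V_Th = I_B·R_Th + V_BE + (β+1)I_B·R_E, so I_B = (1.46 − 0.7) / (3.6 + 251×1.5) = 0.00199 mA.
I_C = β·I_B = 250×0.00199 = 0.497 mA, and I_E = (β+1)I_B = 0.499 mA.
V_CE = V_CC − I_C·R_C − I_E·R_E = 19 − 0.497×1 − 0.499×1.5 = 17.8 V.
V_CE = 17.8 V > 0.2 V confirms active-region operation.

V_CE ≈ 18 V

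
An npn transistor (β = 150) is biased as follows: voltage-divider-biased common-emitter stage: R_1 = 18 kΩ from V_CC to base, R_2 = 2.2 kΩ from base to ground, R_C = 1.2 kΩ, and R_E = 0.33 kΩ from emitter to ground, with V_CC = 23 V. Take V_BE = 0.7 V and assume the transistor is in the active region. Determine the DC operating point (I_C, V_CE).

Thevenize the base divider: V_Th = V_CC·R_2/(R_1+R_2) = 23×2.2/20.2 = 2.5 V, R_Th = R_1‖R_2 = 1.96 kΩ.
Base-emitter loop: V_Th = I_B·R_Th + V_BE + (β+1)I_B·R_E, so I_B = (2.5 − 0.7) / (1.96 + 151×0.33) = 0.0349 mA.
I_C = β·I_B = 150×0.0349 = 5.23 mA, and I_E = (β+1)I_B = 5.26 mA.
V_CE = V_CC − I_C·R_C − I_E·R_E = 23 − 5.23×1.2 − 5.26×0.33 = 15 V.
V_CE = 15 V > 0.2 V confirms active-region operation.

I_C ≈ 5.2 mA, V_CE ≈ 15 V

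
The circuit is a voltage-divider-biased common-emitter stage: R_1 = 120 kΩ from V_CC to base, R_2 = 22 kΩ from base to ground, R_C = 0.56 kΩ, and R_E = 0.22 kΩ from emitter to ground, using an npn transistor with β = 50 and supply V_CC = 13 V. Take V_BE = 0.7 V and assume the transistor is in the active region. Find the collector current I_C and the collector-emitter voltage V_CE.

Thevenize the base divider: V_Th = V_CC·R_2/(R_1+R_2) = 13×22/142 = 2.01 V, R_Th = R_1‖R_2 = 18.6 kΩ.
Base-emitter loop: V_Th = I_B·R_Th + V_BE + (β+1)I_B·R_E, so I_B = (2.01 − 0.7) / (18.6 + 51×0.22) = 0.0441 mA.
I_C = β·I_B = 50×0.0441 = 2.2 mA, and I_E = (β+1)I_B = 2.25 mA.
V_CE = V_CC − I_C·R_C − I_E·R_E = 13 − 2.2×0.56 − 2.25×0.22 = 11.3 V.
V_CE = 11.3 V > 0.2 V confirms active-region operation.

I_C ≈ 2.2 mA, V_CE ≈ 11 V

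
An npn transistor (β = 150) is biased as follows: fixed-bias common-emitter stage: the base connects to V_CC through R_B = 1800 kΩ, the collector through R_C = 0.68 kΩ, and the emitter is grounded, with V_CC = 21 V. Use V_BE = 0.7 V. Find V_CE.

Base loop: V_CC = I_B·R_B + V_BE, so I_B = (21 − 0.7)/1800 kΩ = 0.0113 mA.
In the active region I_C = β·I_B = 150 × 0.0113 = 1.69 mA.
Collector loop: V_CE = V_CC − I_C·R_C = 21 − 1.69×0.68 = 19.8 V.
Since V_CE = 19.8 V > V_CE(sat) ≈ 0.2 V, the transistor is in the active region as assumed.

V_CE ≈ 20 V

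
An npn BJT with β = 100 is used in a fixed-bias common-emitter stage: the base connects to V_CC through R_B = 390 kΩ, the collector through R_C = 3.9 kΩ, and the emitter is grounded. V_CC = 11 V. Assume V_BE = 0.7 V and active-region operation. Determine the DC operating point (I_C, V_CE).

I_C ≈ 2.6 mA, V_CE ≈ 0.7 V

Base loop: V_CC = I_B·R_B + V_BE, so I_B = (11 − 0.7)/390 kΩ = 0.0264 mA.
In the active region I_C = β·I_B = 100 × 0.0264 = 2.64 mA.
Collector loop: V_CE = V_CC − I_C·R_C = 11 − 2.64×3.9 = 0.7 V.
Since V_CE = 0.7 V > V_CE(sat) ≈ 0.2 V, the transistor is in the active region as assumed.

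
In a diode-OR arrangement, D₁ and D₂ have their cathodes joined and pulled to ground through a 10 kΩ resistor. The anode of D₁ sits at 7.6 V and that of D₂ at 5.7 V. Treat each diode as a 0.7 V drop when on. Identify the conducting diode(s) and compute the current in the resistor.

Only D₁ conducts; I_R ≈ 0.69 mA

Assume both conduct. Then node N would need to be at both 7.6−0.7 = 6.9 V and 5.7−0.7 = 5 V, which is impossible.
Assume only D₁ conducts: V_N = 7.6 − 0.7 = 6.9 V, so I_R = 6.9/10 = 0.69 mA.
Check D₂: its anode-to-cathode voltage is 5.7 − 6.9 = -1.2 V < 0.7 V, so it is off. The assumption is consistent.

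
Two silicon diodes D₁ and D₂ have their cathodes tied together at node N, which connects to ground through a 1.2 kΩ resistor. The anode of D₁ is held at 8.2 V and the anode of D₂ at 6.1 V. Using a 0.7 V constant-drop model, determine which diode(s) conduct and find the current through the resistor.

Assume both conduct. Then node N would need to be at both 8.2−0.7 = 7.5 V and 6.1−0.7 = 5.4 V, which is impossible.
Assume only D₁ conducts: V_N = 8.2 − 0.7 = 7.5 V, so I_R = 7.5/1.2 = 6.25 mA.
Check D₂: its anode-to-cathode voltage is 6.1 − 7.5 = -1.4 V < 0.7 V, so it is off. The assumption is consistent.

Only D₁ conducts; I_R ≈ 6.2 mA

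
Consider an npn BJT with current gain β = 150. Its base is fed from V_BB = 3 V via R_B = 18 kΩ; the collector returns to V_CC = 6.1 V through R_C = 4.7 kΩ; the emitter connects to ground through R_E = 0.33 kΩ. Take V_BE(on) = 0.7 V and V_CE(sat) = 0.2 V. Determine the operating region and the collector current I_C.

saturation; I_C ≈ 1.2 mA

Assume active: I_B = (3 − 0.7)/(18 + 151×0.33) = 0.0339 mA, I_C = β·I_B = 5.09 mA.
Then V_CE = 6.1 − 5.09×4.7 − 5.12×0.33 = -19.5 V < 0.2 V — the active assumption fails.
Re-solve with V_CE = 0.2 V. KCL at the emitter: V_E/R_E = (V_BB−0.7−V_E)/R_B + (V_CC−0.2−V_E)/R_C, giving V_E = 0.419 V.
I_C = (V_CC − 0.2 − V_E)/R_C = (5.9 − 0.419)/4.7 = 1.17 mA.
Check: I_B = (2.3 − 0.419)/18 = 0.104 mA, and β·I_B = 15.7 mA > I_C, confirming saturation.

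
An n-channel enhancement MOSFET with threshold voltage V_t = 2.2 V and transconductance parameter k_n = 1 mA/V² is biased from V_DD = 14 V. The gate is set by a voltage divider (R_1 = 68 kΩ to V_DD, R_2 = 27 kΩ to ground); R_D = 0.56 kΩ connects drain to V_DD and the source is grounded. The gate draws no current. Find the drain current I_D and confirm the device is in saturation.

V_G = V_DD·R_2/(R_1+R_2) = 14×27/95 = 3.98 V. With the source grounded, V_GS = V_G = 3.98 V.
Assume saturation: I_D = (k_n/2)(V_GS − V_t)² = (1/2)×(3.98 − 2.2)² = 0.5×1.78² = 1.58 mA.
V_DS = V_DD − I_D·R_D = 14 − 1.58×0.56 = 13.1 V.
Saturation requires V_DS ≥ V_GS − V_t = 1.78 V; 13.1 ≥ 1.78 ✓.

I_D ≈ 1.6 mA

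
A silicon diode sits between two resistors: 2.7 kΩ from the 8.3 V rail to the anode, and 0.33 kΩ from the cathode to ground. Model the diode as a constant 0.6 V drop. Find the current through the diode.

The two resistors are in series with the diode, so KVL gives 8.3 = I·2.7 + 0.6 + I·0.33.
I = (8.3 − 0.6) / (2.7 + 0.33) kΩ = 7.7 / 3.03 = 2.54 mA.

I ≈ 2.5 mA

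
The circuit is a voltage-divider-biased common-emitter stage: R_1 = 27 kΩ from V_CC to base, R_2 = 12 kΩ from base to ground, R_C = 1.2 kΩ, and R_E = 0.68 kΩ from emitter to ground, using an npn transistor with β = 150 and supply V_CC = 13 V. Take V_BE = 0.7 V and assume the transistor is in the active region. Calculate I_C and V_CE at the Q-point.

Thevenize the base divider: V_Th = V_CC·R_2/(R_1+R_2) = 13×12/39 = 4 V, R_Th = R_1‖R_2 = 8.31 kΩ.
Base-emitter loop: V_Th = I_B·R_Th + V_BE + (β+1)I_B·R_E, so I_B = (4 − 0.7) / (8.31 + 151×0.68) = 0.0297 mA.
I_C = β·I_B = 150×0.0297 = 4.46 mA, and I_E = (β+1)I_B = 4.49 mA.
V_CE = V_CC − I_C·R_C − I_E·R_E = 13 − 4.46×1.2 − 4.49×0.68 = 4.6 V.
V_CE = 4.6 V > 0.2 V confirms active-region operation.

I_C ≈ 4.5 mA, V_CE ≈ 4.6 V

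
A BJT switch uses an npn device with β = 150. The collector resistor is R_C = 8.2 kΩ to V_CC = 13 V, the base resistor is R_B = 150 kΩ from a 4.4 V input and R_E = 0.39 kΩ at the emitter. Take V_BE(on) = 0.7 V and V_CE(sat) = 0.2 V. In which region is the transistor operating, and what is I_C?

Assume active: I_B = (4.4 − 0.7)/(150 + 151×0.39) = 0.0177 mA, I_C = β·I_B = 2.66 mA.
Then V_CE = 13 − 2.66×8.2 − 2.67×0.39 = -9.83 V < 0.2 V — the active assumption fails.
Re-solve with V_CE = 0.2 V. KCL at the emitter: V_E/R_E = (V_BB−0.7−V_E)/R_B + (V_CC−0.2−V_E)/R_C, giving V_E = 0.589 V.
I_C = (V_CC − 0.2 − V_E)/R_C = (12.8 − 0.589)/8.2 = 1.49 mA.
Check: I_B = (3.7 − 0.589)/150 = 0.0207 mA, and β·I_B = 3.11 mA > I_C, confirming saturation.

saturation; I_C ≈ 1.5 mA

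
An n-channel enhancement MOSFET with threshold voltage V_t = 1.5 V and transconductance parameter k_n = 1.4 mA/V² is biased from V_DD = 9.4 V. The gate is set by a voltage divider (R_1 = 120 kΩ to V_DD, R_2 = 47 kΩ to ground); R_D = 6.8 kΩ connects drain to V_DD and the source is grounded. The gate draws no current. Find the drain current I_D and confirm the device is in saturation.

V_G = V_DD·R_2/(R_1+R_2) = 9.4×47/167 = 2.65 V. With the source grounded, V_GS = V_G = 2.65 V.
Assume saturation: I_D = (k_n/2)(V_GS − V_t)² = (1.4/2)×(2.65 − 1.5)² = 0.7×1.15² = 0.919 mA.
V_DS = V_DD − I_D·R_D = 9.4 − 0.919×6.8 = 3.15 V.
Saturation requires V_DS ≥ V_GS − V_t = 1.15 V; 3.15 ≥ 1.15 ✓.

I_D ≈ 0.92 mA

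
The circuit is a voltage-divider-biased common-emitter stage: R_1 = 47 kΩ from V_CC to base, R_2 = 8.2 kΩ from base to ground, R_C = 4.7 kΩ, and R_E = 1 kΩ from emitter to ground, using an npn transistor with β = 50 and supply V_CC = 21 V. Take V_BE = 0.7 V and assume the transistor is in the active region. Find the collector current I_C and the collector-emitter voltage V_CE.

I_C ≈ 2.1 mA, V_CE ≈ 9.1 V

Thevenize the base divider: V_Th = V_CC·R_2/(R_1+R_2) = 21×8.2/55.2 = 3.12 V, R_Th = R_1‖R_2 = 6.98 kΩ.
Base-emitter loop: V_Th = I_B·R_Th + V_BE + (β+1)I_B·R_E, so I_B = (3.12 − 0.7) / (6.98 + 51×1) = 0.0417 mA.
I_C = β·I_B = 50×0.0417 = 2.09 mA, and I_E = (β+1)I_B = 2.13 mA.
V_CE = V_CC − I_C·R_C − I_E·R_E = 21 − 2.09×4.7 − 2.13×1 = 9.07 V.
V_CE = 9.07 V > 0.2 V confirms active-region operation.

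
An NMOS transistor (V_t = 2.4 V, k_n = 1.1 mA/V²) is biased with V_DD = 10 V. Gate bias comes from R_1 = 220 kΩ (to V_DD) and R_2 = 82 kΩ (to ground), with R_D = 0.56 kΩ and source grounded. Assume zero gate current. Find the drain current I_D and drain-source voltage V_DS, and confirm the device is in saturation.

V_G = V_DD·R_2/(R_1+R_2) = 10×82/302 = 2.72 V. With the source grounded, V_GS = V_G = 2.72 V.
Assume saturation: I_D = (k_n/2)(V_GS − V_t)² = (1.1/2)×(2.72 − 2.4)² = 0.55×0.315² = 0.0547 mA.
V_DS = V_DD − I_D·R_D = 10 − 0.0547×0.56 = 9.97 V.
Saturation requires V_DS ≥ V_GS − V_t = 0.315 V; 9.97 ≥ 0.315 ✓.

I_D ≈ 0.055 mA, V_DS ≈ 10 V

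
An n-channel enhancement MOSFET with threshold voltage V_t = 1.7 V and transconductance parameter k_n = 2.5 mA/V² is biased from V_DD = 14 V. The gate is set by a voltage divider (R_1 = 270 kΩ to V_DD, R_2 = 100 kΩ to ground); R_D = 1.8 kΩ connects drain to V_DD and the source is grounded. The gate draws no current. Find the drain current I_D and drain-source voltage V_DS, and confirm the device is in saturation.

V_G = V_DD·R_2/(R_1+R_2) = 14×100/370 = 3.78 V. With the source grounded, V_GS = V_G = 3.78 V.
Assume saturation: I_D = (k_n/2)(V_GS − V_t)² = (2.5/2)×(3.78 − 1.7)² = 1.25×2.08² = 5.43 mA.
V_DS = V_DD − I_D·R_D = 14 − 5.43×1.8 = 4.23 V.
Saturation requires V_DS ≥ V_GS − V_t = 2.08 V; 4.23 ≥ 2.08 ✓.

I_D ≈ 5.4 mA, V_DS ≈ 4.2 V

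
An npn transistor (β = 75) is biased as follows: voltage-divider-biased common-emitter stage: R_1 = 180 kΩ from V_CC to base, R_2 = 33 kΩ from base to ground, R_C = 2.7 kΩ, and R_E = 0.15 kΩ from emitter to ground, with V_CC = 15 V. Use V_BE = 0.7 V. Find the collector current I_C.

I_C ≈ 3.1 mA

Thevenize the base divider: V_Th = V_CC·R_2/(R_1+R_2) = 15×33/213 = 2.32 V, R_Th = R_1‖R_2 = 27.9 kΩ.
Base-emitter loop: V_Th = I_B·R_Th + V_BE + (β+1)I_B·R_E, so I_B = (2.32 − 0.7) / (27.9 + 76×0.15) = 0.0413 mA.
I_C = β·I_B = 75×0.0413 = 3.1 mA, and I_E = (β+1)I_B = 3.14 mA.
V_CE = V_CC − I_C·R_C − I_E·R_E = 15 − 3.1×2.7 − 3.14×0.15 = 6.16 V.
V_CE = 6.16 V > 0.2 V confirms active-region operation.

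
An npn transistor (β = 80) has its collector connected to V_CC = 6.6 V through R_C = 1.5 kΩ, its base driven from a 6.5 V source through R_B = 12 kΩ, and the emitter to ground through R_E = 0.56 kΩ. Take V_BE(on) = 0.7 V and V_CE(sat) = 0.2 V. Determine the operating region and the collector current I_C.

saturation; I_C ≈ 3 mA

Assume active: I_B = (6.5 − 0.7)/(12 + 81×0.56) = 0.101 mA, I_C = β·I_B = 8.09 mA.
Then V_CE = 6.6 − 8.09×1.5 − 8.19×0.56 = -10.1 V < 0.2 V — the active assumption fails.
Re-solve with V_CE = 0.2 V. KCL at the emitter: V_E/R_E = (V_BB−0.7−V_E)/R_B + (V_CC−0.2−V_E)/R_C, giving V_E = 1.87 V.
I_C = (V_CC − 0.2 − V_E)/R_C = (6.4 − 1.87)/1.5 = 3.02 mA.
Check: I_B = (5.8 − 1.87)/12 = 0.327 mA, and β·I_B = 26.2 mA > I_C, confirming saturation.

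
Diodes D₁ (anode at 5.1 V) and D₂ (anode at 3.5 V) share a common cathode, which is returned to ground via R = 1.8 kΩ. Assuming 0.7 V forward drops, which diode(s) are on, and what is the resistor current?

Assume both conduct. Then node N would need to be at both 5.1−0.7 = 4.4 V and 3.5−0.7 = 2.8 V, which is impossible.
Assume only D₁ conducts: V_N = 5.1 − 0.7 = 4.4 V, so I_R = 4.4/1.8 = 2.44 mA.
Check D₂: its anode-to-cathode voltage is 3.5 − 4.4 = -0.9 V < 0.7 V, so it is off. The assumption is consistent.

Only D₁ conducts; I_R ≈ 2.4 mA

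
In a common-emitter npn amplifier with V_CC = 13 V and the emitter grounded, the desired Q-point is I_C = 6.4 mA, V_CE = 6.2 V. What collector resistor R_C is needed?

Collector loop: V_CC = I_C·R_C + V_CE.
R_C = (V_CC − V_CE)/I_C = (13 − 6.2)/6.4 = 1.06 kΩ.

R_C ≈ 1.1 kΩ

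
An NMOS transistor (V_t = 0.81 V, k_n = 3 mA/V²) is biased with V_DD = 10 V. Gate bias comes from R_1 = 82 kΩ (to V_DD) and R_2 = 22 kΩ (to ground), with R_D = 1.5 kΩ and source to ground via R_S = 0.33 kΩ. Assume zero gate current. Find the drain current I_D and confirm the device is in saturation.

I_D ≈ 1.2 mA

V_G = V_DD·R_2/(R_1+R_2) = 10×22/104 = 2.12 V.
Assume saturation: I_D = (k_n/2)(V_GS − V_t)² with V_GS = V_G − I_D·R_S = 2.12 − 0.33·I_D.
Substituting gives 0.163·I_D² − 2.29·I_D + 2.56 = 0, with roots I_D = 1.22 or 12.8 mA.
The root I_D = 12.8 mA gives V_GS = -2.11 V ≤ V_t, so take I_D = 1.22 mA.
Then V_GS = 1.71 V and V_DS = V_DD − I_D(R_D+R_S) = 10 − 1.22×1.83 = 7.76 V.
Saturation requires V_DS ≥ V_GS − V_t = 0.902 V; 7.76 ≥ 0.902 ✓.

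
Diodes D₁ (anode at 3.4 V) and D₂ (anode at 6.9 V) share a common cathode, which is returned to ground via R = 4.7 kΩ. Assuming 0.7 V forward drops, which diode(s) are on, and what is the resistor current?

Only D₂ conducts; I_R ≈ 1.3 mA

Assume both conduct. Then node N would need to be at both 3.4−0.7 = 2.7 V and 6.9−0.7 = 6.2 V, which is impossible.
Assume only D₂ conducts: V_N = 6.9 − 0.7 = 6.2 V, so I_R = 6.2/4.7 = 1.32 mA.
Check D₁: its anode-to-cathode voltage is 3.4 − 6.2 = -2.8 V < 0.7 V, so it is off. The assumption is consistent.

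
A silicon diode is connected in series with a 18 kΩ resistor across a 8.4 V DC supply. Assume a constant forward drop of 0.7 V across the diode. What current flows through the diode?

KVL around the loop: 8.4 = V_D + I·R = 0.7 + I × 18 kΩ.
So I = (8.4 − 0.7) / 18 kΩ = 7.7 / 18 = 0.428 mA.

I ≈ 0.43 mA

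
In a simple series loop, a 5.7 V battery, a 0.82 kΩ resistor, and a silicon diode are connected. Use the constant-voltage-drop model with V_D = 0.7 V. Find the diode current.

KVL around the loop: 5.7 = V_D + I·R = 0.7 + I × 0.82 kΩ.
So I = (5.7 − 0.7) / 0.82 kΩ = 5 / 0.82 = 6.1 mA.

I ≈ 6.1 mA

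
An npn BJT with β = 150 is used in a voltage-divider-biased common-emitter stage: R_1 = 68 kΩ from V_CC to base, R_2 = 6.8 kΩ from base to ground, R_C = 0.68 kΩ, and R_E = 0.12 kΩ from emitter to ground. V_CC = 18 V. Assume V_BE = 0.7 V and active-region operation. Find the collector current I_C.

I_C ≈ 5.8 mA

Thevenize the base divider: V_Th = V_CC·R_2/(R_1+R_2) = 18×6.8/74.8 = 1.64 V, R_Th = R_1‖R_2 = 6.18 kΩ.
Base-emitter loop: V_Th = I_B·R_Th + V_BE + (β+1)I_B·R_E, so I_B = (1.64 − 0.7) / (6.18 + 151×0.12) = 0.0385 mA.
I_C = β·I_B = 150×0.0385 = 5.78 mA, and I_E = (β+1)I_B = 5.82 mA.
V_CE = V_CC − I_C·R_C − I_E·R_E = 18 − 5.78×0.68 − 5.82×0.12 = 13.4 V.
V_CE = 13.4 V > 0.2 V confirms active-region operation.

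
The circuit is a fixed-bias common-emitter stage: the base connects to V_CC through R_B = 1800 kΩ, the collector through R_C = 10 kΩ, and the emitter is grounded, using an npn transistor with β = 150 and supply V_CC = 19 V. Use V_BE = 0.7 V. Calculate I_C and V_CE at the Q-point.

Base loop: V_CC = I_B·R_B + V_BE, so I_B = (19 − 0.7)/1800 kΩ = 0.0102 mA.
In the active region I_C = β·I_B = 150 × 0.0102 = 1.53 mA.
Collector loop: V_CE = V_CC − I_C·R_C = 19 − 1.53×10 = 3.75 V.
Since V_CE = 3.75 V > V_CE(sat) ≈ 0.2 V, the transistor is in the active region as assumed.

I_C ≈ 1.5 mA, V_CE ≈ 3.7 V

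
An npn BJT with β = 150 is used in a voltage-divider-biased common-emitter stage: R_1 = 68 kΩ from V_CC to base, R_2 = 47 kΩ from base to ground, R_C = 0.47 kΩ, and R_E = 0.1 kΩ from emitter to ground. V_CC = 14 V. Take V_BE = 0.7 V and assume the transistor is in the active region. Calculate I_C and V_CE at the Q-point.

I_C ≈ 18 mA, V_CE ≈ 4 V

Thevenize the base divider: V_Th = V_CC·R_2/(R_1+R_2) = 14×47/115 = 5.72 V, R_Th = R_1‖R_2 = 27.8 kΩ.
Base-emitter loop: V_Th = I_B·R_Th + V_BE + (β+1)I_B·R_E, so I_B = (5.72 − 0.7) / (27.8 + 151×0.1) = 0.117 mA.
I_C = β·I_B = 150×0.117 = 17.6 mA, and I_E = (β+1)I_B = 17.7 mA.
V_CE = V_CC − I_C·R_C − I_E·R_E = 14 − 17.6×0.47 − 17.7×0.1 = 3.98 V.
V_CE = 3.98 V > 0.2 V confirms active-region operation.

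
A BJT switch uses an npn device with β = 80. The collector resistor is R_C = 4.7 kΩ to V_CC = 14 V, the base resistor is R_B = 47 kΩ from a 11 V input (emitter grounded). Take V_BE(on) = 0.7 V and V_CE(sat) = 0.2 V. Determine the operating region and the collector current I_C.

Assume active: I_B = (11 − 0.7)/47 = 0.219 mA, giving I_C = β·I_B = 17.5 mA.
But then V_CE = 14 − 17.5×4.7 = -68.4 V < V_CE(sat) = 0.2 V — impossible in the active region.
So the transistor is saturated. With V_CE = 0.2 V, I_C = (V_CC − 0.2)/R_C = 13.8/4.7 = 2.94 mA.
Check: β·I_B = 17.5 mA > I_C = 2.94 mA, confirming saturation.

saturation; I_C ≈ 2.9 mA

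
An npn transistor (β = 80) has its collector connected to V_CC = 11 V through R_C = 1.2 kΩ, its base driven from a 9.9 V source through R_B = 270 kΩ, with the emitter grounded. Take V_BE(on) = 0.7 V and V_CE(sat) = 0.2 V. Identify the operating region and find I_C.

active; I_C ≈ 2.7 mA

Assume active. Base-emitter loop: I_B = (V_BB − V_BE)/R_B = (9.9 − 0.7)/270 = 0.0341 mA.
I_C = β·I_B = 80×0.0341 = 2.73 mA.
V_CE = V_CC − I_C·R_C = 11 − 2.73×1.2 = 7.73 V > V_CE(sat), so the active-region assumption holds.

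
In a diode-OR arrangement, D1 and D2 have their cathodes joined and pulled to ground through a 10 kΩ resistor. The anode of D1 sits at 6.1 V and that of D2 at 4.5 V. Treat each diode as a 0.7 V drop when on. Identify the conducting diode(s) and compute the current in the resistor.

Only D1 conducts; I_R ≈ 0.54 mA

Assume both conduct. Then node N would need to be at both 6.1−0.7 = 5.4 V and 4.5−0.7 = 3.8 V, which is impossible.
Assume only D1 conducts: V_N = 6.1 − 0.7 = 5.4 V, so I_R = 5.4/10 = 0.54 mA.
Check D2: its anode-to-cathode voltage is 4.5 − 5.4 = -0.9 V < 0.7 V, so it is off. The assumption is consistent.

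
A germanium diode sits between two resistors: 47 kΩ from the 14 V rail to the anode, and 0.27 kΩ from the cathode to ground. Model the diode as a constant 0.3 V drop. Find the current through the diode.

I ≈ 0.29 mA

The two resistors are in series with the diode, so KVL gives 14 = I·47 + 0.3 + I·0.27.
I = (14 − 0.3) / (47 + 0.27) kΩ = 13.7 / 47.3 = 0.29 mA.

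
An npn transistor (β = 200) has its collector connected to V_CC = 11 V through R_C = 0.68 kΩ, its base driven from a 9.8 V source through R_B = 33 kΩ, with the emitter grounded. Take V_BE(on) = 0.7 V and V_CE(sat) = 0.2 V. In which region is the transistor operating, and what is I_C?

Assume active: I_B = (9.8 − 0.7)/33 = 0.276 mA, giving I_C = β·I_B = 55.2 mA.
But then V_CE = 11 − 55.2×0.68 = -26.5 V < V_CE(sat) = 0.2 V — impossible in the active region.
So the transistor is saturated. With V_CE = 0.2 V, I_C = (V_CC − 0.2)/R_C = 10.8/0.68 = 15.9 mA.
Check: β·I_B = 55.2 mA > I_C = 15.9 mA, confirming saturation.

saturation; I_C ≈ 16 mA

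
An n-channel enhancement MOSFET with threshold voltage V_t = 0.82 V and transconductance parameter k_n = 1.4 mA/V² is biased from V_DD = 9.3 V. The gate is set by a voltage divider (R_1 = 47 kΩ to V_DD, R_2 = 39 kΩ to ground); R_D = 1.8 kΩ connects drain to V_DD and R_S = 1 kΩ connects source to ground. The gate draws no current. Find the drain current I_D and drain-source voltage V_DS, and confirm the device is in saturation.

I_D ≈ 1.8 mA, V_DS ≈ 4.3 V

V_G = V_DD·R_2/(R_1+R_2) = 9.3×39/86 = 4.22 V.
Assume saturation: I_D = (k_n/2)(V_GS − V_t)² with V_GS = V_G − I_D·R_S = 4.22 − 1·I_D.
Substituting gives 0.7·I_D² − 5.76·I_D + 8.08 = 0, with roots I_D = 1.8 or 6.43 mA.
The root I_D = 6.43 mA gives V_GS = -2.21 V ≤ V_t, so take I_D = 1.8 mA.
Then V_GS = 2.42 V and V_DS = V_DD − I_D(R_D+R_S) = 9.3 − 1.8×2.8 = 4.27 V.
Saturation requires V_DS ≥ V_GS − V_t = 1.6 V; 4.27 ≥ 1.6 ✓.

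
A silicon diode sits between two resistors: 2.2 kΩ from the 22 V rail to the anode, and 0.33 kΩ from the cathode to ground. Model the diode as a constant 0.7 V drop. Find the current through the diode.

The two resistors are in series with the diode, so KVL gives 22 = I·2.2 + 0.7 + I·0.33.
I = (22 − 0.7) / (2.2 + 0.33) kΩ = 21.3 / 2.53 = 8.42 mA.

I ≈ 8.4 mA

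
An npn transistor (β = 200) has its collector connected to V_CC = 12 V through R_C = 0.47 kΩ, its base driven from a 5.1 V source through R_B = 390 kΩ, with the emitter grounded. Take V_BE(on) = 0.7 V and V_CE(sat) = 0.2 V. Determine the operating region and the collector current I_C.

Assume active. Base-emitter loop: I_B = (V_BB − V_BE)/R_B = (5.1 − 0.7)/390 = 0.0113 mA.
I_C = β·I_B = 200×0.0113 = 2.26 mA.
V_CE = V_CC − I_C·R_C = 12 − 2.26×0.47 = 10.9 V > V_CE(sat), so the active-region assumption holds.

active; I_C ≈ 2.3 mA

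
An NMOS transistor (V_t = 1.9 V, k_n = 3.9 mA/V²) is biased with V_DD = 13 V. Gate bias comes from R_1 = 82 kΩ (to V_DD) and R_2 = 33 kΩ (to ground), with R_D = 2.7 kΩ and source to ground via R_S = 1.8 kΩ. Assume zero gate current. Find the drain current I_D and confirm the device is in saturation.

I_D ≈ 0.69 mA

V_G = V_DD·R_2/(R_1+R_2) = 13×33/115 = 3.73 V.
Assume saturation: I_D = (k_n/2)(V_GS − V_t)² with V_GS = V_G − I_D·R_S = 3.73 − 1.8·I_D.
Substituting gives 6.32·I_D² − 13.8·I_D + 6.53 = 0, with roots I_D = 0.687 or 1.5 mA.
The root I_D = 1.5 mA gives V_GS = 1.02 V ≤ V_t, so take I_D = 0.687 mA.
Then V_GS = 2.49 V and V_DS = V_DD − I_D(R_D+R_S) = 13 − 0.687×4.5 = 9.91 V.
Saturation requires V_DS ≥ V_GS − V_t = 0.594 V; 9.91 ≥ 0.594 ✓.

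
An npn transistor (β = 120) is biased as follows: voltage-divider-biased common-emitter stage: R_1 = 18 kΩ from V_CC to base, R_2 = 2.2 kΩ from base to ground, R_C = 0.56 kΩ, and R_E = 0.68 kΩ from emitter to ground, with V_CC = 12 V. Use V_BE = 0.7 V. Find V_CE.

V_CE ≈ 11 V

Thevenize the base divider: V_Th = V_CC·R_2/(R_1+R_2) = 12×2.2/20.2 = 1.31 V, R_Th = R_1‖R_2 = 1.96 kΩ.
Base-emitter loop: V_Th = I_B·R_Th + V_BE + (β+1)I_B·R_E, so I_B = (1.31 − 0.7) / (1.96 + 121×0.68) = 0.0072 mA.
I_C = β·I_B = 120×0.0072 = 0.865 mA, and I_E = (β+1)I_B = 0.872 mA.
V_CE = V_CC − I_C·R_C − I_E·R_E = 12 − 0.865×0.56 − 0.872×0.68 = 10.9 V.
V_CE = 10.9 V > 0.2 V confirms active-region operation.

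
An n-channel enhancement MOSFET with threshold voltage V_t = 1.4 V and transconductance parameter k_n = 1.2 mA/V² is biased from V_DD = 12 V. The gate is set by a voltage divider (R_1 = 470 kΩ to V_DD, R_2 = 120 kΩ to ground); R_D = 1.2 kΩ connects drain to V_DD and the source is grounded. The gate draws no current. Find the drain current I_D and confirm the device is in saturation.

V_G = V_DD·R_2/(R_1+R_2) = 12×120/590 = 2.44 V. With the source grounded, V_GS = V_G = 2.44 V.
Assume saturation: I_D = (k_n/2)(V_GS − V_t)² = (1.2/2)×(2.44 − 1.4)² = 0.6×1.04² = 0.65 mA.
V_DS = V_DD − I_D·R_D = 12 − 0.65×1.2 = 11.2 V.
Saturation requires V_DS ≥ V_GS − V_t = 1.04 V; 11.2 ≥ 1.04 ✓.

I_D ≈ 0.65 mA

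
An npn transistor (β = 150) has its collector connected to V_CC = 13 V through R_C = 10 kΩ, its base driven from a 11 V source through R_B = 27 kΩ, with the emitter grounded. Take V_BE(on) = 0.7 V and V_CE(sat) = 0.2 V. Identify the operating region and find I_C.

saturation; I_C ≈ 1.3 mA

Assume active: I_B = (11 − 0.7)/27 = 0.381 mA, giving I_C = β·I_B = 57.2 mA.
But then V_CE = 13 − 57.2×10 = -559 V < V_CE(sat) = 0.2 V — impossible in the active region.
So the transistor is saturated. With V_CE = 0.2 V, I_C = (V_CC − 0.2)/R_C = 12.8/10 = 1.28 mA.
Check: β·I_B = 57.2 mA > I_C = 1.28 mA, confirming saturation.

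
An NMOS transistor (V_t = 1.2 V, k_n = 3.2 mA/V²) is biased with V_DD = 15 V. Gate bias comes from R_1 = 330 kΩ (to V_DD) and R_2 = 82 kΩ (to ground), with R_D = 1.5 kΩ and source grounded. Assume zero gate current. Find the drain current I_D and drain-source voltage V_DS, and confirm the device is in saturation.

V_G = V_DD·R_2/(R_1+R_2) = 15×82/412 = 2.99 V. With the source grounded, V_GS = V_G = 2.99 V.
Assume saturation: I_D = (k_n/2)(V_GS − V_t)² = (3.2/2)×(2.99 − 1.2)² = 1.6×1.79² = 5.1 mA.
V_DS = V_DD − I_D·R_D = 15 − 5.1×1.5 = 7.35 V.
Saturation requires V_DS ≥ V_GS − V_t = 1.79 V; 7.35 ≥ 1.79 ✓.

I_D ≈ 5.1 mA, V_DS ≈ 7.3 V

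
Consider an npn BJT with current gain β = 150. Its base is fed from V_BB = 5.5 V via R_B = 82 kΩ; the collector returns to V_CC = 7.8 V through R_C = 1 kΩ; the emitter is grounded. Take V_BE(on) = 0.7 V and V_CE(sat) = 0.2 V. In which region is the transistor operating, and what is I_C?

saturation; I_C ≈ 7.6 mA

Assume active: I_B = (5.5 − 0.7)/82 = 0.0585 mA, giving I_C = β·I_B = 8.78 mA.
But then V_CE = 7.8 − 8.78×1 = -0.98 V < V_CE(sat) = 0.2 V — impossible in the active region.
So the transistor is saturated. With V_CE = 0.2 V, I_C = (V_CC − 0.2)/R_C = 7.6/1 = 7.6 mA.
Check: β·I_B = 8.78 mA > I_C = 7.6 mA, confirming saturation.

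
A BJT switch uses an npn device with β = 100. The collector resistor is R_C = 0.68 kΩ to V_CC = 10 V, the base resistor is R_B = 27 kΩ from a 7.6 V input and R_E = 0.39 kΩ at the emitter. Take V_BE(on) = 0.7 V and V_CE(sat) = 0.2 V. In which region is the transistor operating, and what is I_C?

saturation; I_C ≈ 9.1 mA

Assume active: I_B = (7.6 − 0.7)/(27 + 101×0.39) = 0.104 mA, I_C = β·I_B = 10.4 mA.
Then V_CE = 10 − 10.4×0.68 − 10.5×0.39 = -1.16 V < 0.2 V — the active assumption fails.
Re-solve with V_CE = 0.2 V. KCL at the emitter: V_E/R_E = (V_BB−0.7−V_E)/R_B + (V_CC−0.2−V_E)/R_C, giving V_E = 3.6 V.
I_C = (V_CC − 0.2 − V_E)/R_C = (9.8 − 3.6)/0.68 = 9.11 mA.
Check: I_B = (6.9 − 3.6)/27 = 0.122 mA, and β·I_B = 12.2 mA > I_C, confirming saturation.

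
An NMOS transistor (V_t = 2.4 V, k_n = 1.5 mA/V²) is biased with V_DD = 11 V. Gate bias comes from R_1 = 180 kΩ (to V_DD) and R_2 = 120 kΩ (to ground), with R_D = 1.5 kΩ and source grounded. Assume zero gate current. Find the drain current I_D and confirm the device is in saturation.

V_G = V_DD·R_2/(R_1+R_2) = 11×120/300 = 4.4 V. With the source grounded, V_GS = V_G = 4.4 V.
Assume saturation: I_D = (k_n/2)(V_GS − V_t)² = (1.5/2)×(4.4 − 2.4)² = 0.75×2² = 3 mA.
V_DS = V_DD − I_D·R_D = 11 − 3×1.5 = 6.5 V.
Saturation requires V_DS ≥ V_GS − V_t = 2 V; 6.5 ≥ 2 ✓.

I_D ≈ 3 mA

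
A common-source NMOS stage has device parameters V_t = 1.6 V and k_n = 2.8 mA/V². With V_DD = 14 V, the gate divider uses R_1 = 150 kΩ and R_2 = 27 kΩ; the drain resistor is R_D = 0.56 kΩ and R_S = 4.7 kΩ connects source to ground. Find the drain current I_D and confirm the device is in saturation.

I_D ≈ 0.067 mA

V_G = V_DD·R_2/(R_1+R_2) = 14×27/177 = 2.14 V.
Assume saturation: I_D = (k_n/2)(V_GS − V_t)² with V_GS = V_G − I_D·R_S = 2.14 − 4.7·I_D.
Substituting gives 30.9·I_D² − 8.05·I_D + 0.402 = 0, with roots I_D = 0.0673 or 0.193 mA.
The root I_D = 0.193 mA gives V_GS = 1.23 V ≤ V_t, so take I_D = 0.0673 mA.
Then V_GS = 1.82 V and V_DS = V_DD − I_D(R_D+R_S) = 14 − 0.0673×5.26 = 13.6 V.
Saturation requires V_DS ≥ V_GS − V_t = 0.219 V; 13.6 ≥ 0.219 ✓.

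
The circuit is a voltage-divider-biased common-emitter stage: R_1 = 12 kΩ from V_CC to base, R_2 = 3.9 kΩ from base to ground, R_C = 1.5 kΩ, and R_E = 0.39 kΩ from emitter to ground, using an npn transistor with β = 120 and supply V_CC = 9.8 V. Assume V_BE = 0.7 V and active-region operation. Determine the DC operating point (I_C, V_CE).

Thevenize the base divider: V_Th = V_CC·R_2/(R_1+R_2) = 9.8×3.9/15.9 = 2.4 V, R_Th = R_1‖R_2 = 2.94 kΩ.
Base-emitter loop: V_Th = I_B·R_Th + V_BE + (β+1)I_B·R_E, so I_B = (2.4 − 0.7) / (2.94 + 121×0.39) = 0.034 mA.
I_C = β·I_B = 120×0.034 = 4.08 mA, and I_E = (β+1)I_B = 4.11 mA.
V_CE = V_CC − I_C·R_C − I_E·R_E = 9.8 − 4.08×1.5 − 4.11×0.39 = 2.08 V.
V_CE = 2.08 V > 0.2 V confirms active-region operation.

I_C ≈ 4.1 mA, V_CE ≈ 2.1 V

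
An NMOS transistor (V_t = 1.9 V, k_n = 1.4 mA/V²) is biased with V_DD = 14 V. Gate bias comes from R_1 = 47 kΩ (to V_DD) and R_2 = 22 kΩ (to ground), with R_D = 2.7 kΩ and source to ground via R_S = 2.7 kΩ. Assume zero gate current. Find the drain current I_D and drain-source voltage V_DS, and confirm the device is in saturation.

V_G = V_DD·R_2/(R_1+R_2) = 14×22/69 = 4.46 V.
Assume saturation: I_D = (k_n/2)(V_GS − V_t)² with V_GS = V_G − I_D·R_S = 4.46 − 2.7·I_D.
Substituting gives 5.1·I_D² − 10.7·I_D + 4.6 = 0, with roots I_D = 0.605 or 1.49 mA.
The root I_D = 1.49 mA gives V_GS = 0.441 V ≤ V_t, so take I_D = 0.605 mA.
Then V_GS = 2.83 V and V_DS = V_DD − I_D(R_D+R_S) = 14 − 0.605×5.4 = 10.7 V.
Saturation requires V_DS ≥ V_GS − V_t = 0.93 V; 10.7 ≥ 0.93 ✓.

I_D ≈ 0.61 mA, V_DS ≈ 11 V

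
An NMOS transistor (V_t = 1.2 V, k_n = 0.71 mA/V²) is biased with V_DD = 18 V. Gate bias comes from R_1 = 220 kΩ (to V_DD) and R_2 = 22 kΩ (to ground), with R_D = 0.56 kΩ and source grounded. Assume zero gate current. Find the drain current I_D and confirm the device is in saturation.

I_D ≈ 0.068 mA

V_G = V_DD·R_2/(R_1+R_2) = 18×22/242 = 1.64 V. With the source grounded, V_GS = V_G = 1.64 V.
Assume saturation: I_D = (k_n/2)(V_GS − V_t)² = (0.71/2)×(1.64 − 1.2)² = 0.355×0.436² = 0.0676 mA.
V_DS = V_DD − I_D·R_D = 18 − 0.0676×0.56 = 18 V.
Saturation requires V_DS ≥ V_GS − V_t = 0.436 V; 18 ≥ 0.436 ✓.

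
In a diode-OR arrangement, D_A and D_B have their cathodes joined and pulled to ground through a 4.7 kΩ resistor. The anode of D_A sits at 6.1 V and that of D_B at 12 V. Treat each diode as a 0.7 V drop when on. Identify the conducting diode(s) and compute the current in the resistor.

Only D_B conducts; I_R ≈ 2.4 mA

Assume both conduct. Then node N would need to be at both 6.1−0.7 = 5.4 V and 12−0.7 = 11.3 V, which is impossible.
Assume only D_B conducts: V_N = 12 − 0.7 = 11.3 V, so I_R = 11.3/4.7 = 2.4 mA.
Check D_A: its anode-to-cathode voltage is 6.1 − 11.3 = -5.2 V < 0.7 V, so it is off. The assumption is consistent.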